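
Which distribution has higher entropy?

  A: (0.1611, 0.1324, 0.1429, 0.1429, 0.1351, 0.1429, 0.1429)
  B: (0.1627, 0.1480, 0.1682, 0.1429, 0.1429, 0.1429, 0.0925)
A

Both distributions are close to uniform, making this a harder comparison.

H(A) = 2.8049 bits
H(B) = 2.7876 bits

The distribution closer to uniform has higher entropy.
Answer: A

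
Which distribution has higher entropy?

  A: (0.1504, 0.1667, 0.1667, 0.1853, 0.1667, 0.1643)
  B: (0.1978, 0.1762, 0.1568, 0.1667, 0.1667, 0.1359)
A

Both distributions are close to uniform, making this a harder comparison.

H(A) = 2.5823 bits
H(B) = 2.5758 bits

The distribution closer to uniform has higher entropy.
Answer: A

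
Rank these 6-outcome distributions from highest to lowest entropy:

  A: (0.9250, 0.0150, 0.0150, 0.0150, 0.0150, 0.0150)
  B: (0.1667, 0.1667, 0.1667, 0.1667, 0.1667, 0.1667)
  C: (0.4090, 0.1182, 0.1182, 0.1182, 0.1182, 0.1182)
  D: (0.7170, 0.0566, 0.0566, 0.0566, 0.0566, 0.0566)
B > C > D > A

Key insight: Entropy is maximized by uniform distributions and minimized by concentrated distributions.

Entropies:
  H(A) = 0.5585 bits
  H(B) = 2.5850 bits
  H(C) = 2.3482 bits
  H(D) = 1.5166 bits

Ranking: B > C > D > A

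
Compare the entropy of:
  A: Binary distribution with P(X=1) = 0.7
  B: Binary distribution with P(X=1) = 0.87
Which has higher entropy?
A

For binary distributions, entropy is maximized at p=0.5 and decreases as p moves toward 0 or 1.

H(A) = H(0.7) = 0.8813 bits
H(B) = H(0.87) = 0.5574 bits

Distribution A (p=0.7) is closer to uniform (p=0.5), so it has higher entropy.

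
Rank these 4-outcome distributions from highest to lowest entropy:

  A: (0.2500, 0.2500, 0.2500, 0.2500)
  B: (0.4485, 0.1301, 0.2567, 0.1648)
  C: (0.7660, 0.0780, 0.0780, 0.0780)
A > B > C

Key insight: Entropy is maximized by uniform distributions and minimized by concentrated distributions.

- Uniform distributions have maximum entropy log₂(4) = 2.0000 bits
- The more "peaked" or concentrated a distribution, the lower its entropy

Entropies:
  H(A) = 2.0000 bits
  H(B) = 1.8339 bits
  H(C) = 1.1558 bits

Ranking: A > B > C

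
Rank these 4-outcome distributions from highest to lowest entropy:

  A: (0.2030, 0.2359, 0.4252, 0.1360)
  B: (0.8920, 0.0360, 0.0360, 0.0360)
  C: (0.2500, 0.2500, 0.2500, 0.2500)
C > A > B

Key insight: Entropy is maximized by uniform distributions and minimized by concentrated distributions.

- Uniform distributions have maximum entropy log₂(4) = 2.0000 bits
- The more "peaked" or concentrated a distribution, the lower its entropy

Entropies:
  H(A) = 1.8746 bits
  H(B) = 0.6650 bits
  H(C) = 2.0000 bits

Ranking: C > A > B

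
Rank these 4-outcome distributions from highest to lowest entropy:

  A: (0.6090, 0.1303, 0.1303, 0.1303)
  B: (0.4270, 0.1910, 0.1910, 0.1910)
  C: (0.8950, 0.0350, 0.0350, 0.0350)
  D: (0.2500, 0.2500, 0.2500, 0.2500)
D > B > A > C

Key insight: Entropy is maximized by uniform distributions and minimized by concentrated distributions.

Entropies:
  H(A) = 1.5852 bits
  H(B) = 1.8928 bits
  H(C) = 0.6511 bits
  H(D) = 2.0000 bits

Ranking: D > B > A > C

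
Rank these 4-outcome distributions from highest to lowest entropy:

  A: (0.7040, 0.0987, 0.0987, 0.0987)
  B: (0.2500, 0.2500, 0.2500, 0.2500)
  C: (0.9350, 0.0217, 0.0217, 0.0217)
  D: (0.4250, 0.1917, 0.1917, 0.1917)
B > D > A > C

Key insight: Entropy is maximized by uniform distributions and minimized by concentrated distributions.

Entropies:
  H(A) = 1.3455 bits
  H(B) = 2.0000 bits
  H(C) = 0.4500 bits
  H(D) = 1.8951 bits

Ranking: B > D > A > C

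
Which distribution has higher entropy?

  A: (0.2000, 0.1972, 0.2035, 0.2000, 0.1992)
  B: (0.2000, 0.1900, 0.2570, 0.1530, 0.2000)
A

Both distributions are close to uniform, making this a harder comparison.

H(A) = 2.3219 bits
H(B) = 2.3022 bits

The distribution closer to uniform has higher entropy.
Answer: A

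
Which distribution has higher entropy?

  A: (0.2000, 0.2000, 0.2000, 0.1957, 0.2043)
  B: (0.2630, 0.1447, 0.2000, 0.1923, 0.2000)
A

Both distributions are close to uniform, making this a harder comparison.

H(A) = 2.3218 bits
H(B) = 2.2965 bits

The distribution closer to uniform has higher entropy.
Answer: A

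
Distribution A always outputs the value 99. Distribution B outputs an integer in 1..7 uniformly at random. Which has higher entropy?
B

A is deterministic, so H(A) = 0. B is uniform over 7 outcomes, so H(B) = log₂(7) = 2.807 bits. Any distribution with genuine randomness has higher entropy than a deterministic one.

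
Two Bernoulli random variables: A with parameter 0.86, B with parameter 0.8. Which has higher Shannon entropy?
B

For binary distributions, entropy is maximized at p=0.5 and decreases as p moves toward 0 or 1.

H(A) = H(0.86) = 0.5842 bits
H(B) = H(0.8) = 0.7219 bits

Distribution B (p=0.8) is closer to uniform (p=0.5), so it has higher entropy.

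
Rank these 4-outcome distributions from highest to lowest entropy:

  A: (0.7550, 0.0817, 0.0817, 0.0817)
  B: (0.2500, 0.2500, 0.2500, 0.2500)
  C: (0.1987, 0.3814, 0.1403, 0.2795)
B > C > A

Key insight: Entropy is maximized by uniform distributions and minimized by concentrated distributions.

- Uniform distributions have maximum entropy log₂(4) = 2.0000 bits
- The more "peaked" or concentrated a distribution, the lower its entropy

Entropies:
  H(A) = 1.1916 bits
  H(B) = 2.0000 bits
  H(C) = 1.9052 bits

Ranking: B > C > A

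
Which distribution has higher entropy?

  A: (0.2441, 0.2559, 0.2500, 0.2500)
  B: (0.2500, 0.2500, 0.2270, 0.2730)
A

Both distributions are close to uniform, making this a harder comparison.

H(A) = 1.9998 bits
H(B) = 1.9969 bits

The distribution closer to uniform has higher entropy.
Answer: A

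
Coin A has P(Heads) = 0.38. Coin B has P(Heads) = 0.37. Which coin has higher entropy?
A

For binary distributions, entropy is maximized at p=0.5 and decreases as p moves toward 0 or 1.

H(A) = H(0.38) = 0.9580 bits
H(B) = H(0.37) = 0.9507 bits

Distribution A (p=0.38) is closer to uniform (p=0.5), so it has higher entropy.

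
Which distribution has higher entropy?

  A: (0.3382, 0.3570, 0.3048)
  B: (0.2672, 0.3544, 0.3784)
A

Both distributions are close to uniform, making this a harder comparison.

H(A) = 1.5819 bits
H(B) = 1.5697 bits

The distribution closer to uniform has higher entropy.
Answer: A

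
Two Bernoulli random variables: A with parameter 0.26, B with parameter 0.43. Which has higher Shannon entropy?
B

For binary distributions, entropy is maximized at p=0.5 and decreases as p moves toward 0 or 1.

H(A) = H(0.26) = 0.8267 bits
H(B) = H(0.43) = 0.9858 bits

Distribution B (p=0.43) is closer to uniform (p=0.5), so it has higher entropy.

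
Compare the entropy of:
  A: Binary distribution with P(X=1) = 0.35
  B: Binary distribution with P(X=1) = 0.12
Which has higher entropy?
A

For binary distributions, entropy is maximized at p=0.5 and decreases as p moves toward 0 or 1.

H(A) = H(0.35) = 0.9341 bits
H(B) = H(0.12) = 0.5294 bits

Distribution A (p=0.35) is closer to uniform (p=0.5), so it has higher entropy.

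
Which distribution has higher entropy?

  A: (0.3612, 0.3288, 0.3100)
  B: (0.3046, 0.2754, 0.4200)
A

Both distributions are close to uniform, making this a harder comparison.

H(A) = 1.5821 bits
H(B) = 1.5604 bits

The distribution closer to uniform has higher entropy.
Answer: A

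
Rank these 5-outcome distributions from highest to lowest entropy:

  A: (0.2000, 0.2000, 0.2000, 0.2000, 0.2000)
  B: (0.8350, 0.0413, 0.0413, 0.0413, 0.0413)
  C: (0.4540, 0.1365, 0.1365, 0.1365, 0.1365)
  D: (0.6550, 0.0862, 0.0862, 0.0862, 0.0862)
A > C > D > B

Key insight: Entropy is maximized by uniform distributions and minimized by concentrated distributions.

Entropies:
  H(A) = 2.3219 bits
  H(B) = 0.9761 bits
  H(C) = 2.0859 bits
  H(D) = 1.6195 bits

Ranking: A > C > D > B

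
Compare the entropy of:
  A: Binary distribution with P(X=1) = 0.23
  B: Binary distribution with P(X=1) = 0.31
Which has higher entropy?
B

For binary distributions, entropy is maximized at p=0.5 and decreases as p moves toward 0 or 1.

H(A) = H(0.23) = 0.7780 bits
H(B) = H(0.31) = 0.8932 bits

Distribution B (p=0.31) is closer to uniform (p=0.5), so it has higher entropy.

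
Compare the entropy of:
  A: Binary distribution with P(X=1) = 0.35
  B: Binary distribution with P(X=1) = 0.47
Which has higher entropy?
B

For binary distributions, entropy is maximized at p=0.5 and decreases as p moves toward 0 or 1.

H(A) = H(0.35) = 0.9341 bits
H(B) = H(0.47) = 0.9974 bits

Distribution B (p=0.47) is closer to uniform (p=0.5), so it has higher entropy.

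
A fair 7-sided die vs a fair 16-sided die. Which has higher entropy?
16-sided die

Both are uniform distributions; for uniform over n outcomes, H = log₂(n). H(7-sided) = log₂(7) = 2.807 bits and H(16-sided) = log₂(16) = 4.000 bits. More outcomes in a uniform distribution means higher entropy.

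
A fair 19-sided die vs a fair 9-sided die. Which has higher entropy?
19-sided die

Both are uniform distributions; for uniform over n outcomes, H = log₂(n). H(19-sided) = log₂(19) = 4.248 bits and H(9-sided) = log₂(9) = 3.170 bits. More outcomes in a uniform distribution means higher entropy.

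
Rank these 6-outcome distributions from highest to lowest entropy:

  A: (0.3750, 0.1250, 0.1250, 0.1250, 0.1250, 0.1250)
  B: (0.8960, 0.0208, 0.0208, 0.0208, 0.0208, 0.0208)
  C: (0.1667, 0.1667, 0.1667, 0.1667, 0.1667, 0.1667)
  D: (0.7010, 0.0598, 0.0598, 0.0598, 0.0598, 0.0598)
C > A > D > B

Key insight: Entropy is maximized by uniform distributions and minimized by concentrated distributions.

Entropies:
  H(A) = 2.4056 bits
  H(B) = 0.7230 bits
  H(C) = 2.5850 bits
  H(D) = 1.5743 bits

Ranking: C > A > D > B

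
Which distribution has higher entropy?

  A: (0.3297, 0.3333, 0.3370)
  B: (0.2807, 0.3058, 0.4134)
A

Both distributions are close to uniform, making this a harder comparison.

H(A) = 1.5849 bits
H(B) = 1.5641 bits

The distribution closer to uniform has higher entropy.
Answer: A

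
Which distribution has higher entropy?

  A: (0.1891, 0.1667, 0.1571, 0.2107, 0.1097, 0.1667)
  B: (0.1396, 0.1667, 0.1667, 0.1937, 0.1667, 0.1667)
B

Both distributions are close to uniform, making this a harder comparison.

H(A) = 2.5587 bits
H(B) = 2.5786 bits

The distribution closer to uniform has higher entropy.
Answer: B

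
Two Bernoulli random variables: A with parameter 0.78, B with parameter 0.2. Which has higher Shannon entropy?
A

For binary distributions, entropy is maximized at p=0.5 and decreases as p moves toward 0 or 1.

H(A) = H(0.78) = 0.7602 bits
H(B) = H(0.2) = 0.7219 bits

Distribution A (p=0.78) is closer to uniform (p=0.5), so it has higher entropy.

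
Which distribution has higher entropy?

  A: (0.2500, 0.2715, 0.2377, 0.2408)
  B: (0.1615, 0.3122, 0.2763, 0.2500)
A

Both distributions are close to uniform, making this a harder comparison.

H(A) = 1.9980 bits
H(B) = 1.9619 bits

The distribution closer to uniform has higher entropy.
Answer: A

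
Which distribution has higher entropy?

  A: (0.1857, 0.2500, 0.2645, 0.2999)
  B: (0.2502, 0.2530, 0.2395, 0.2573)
B

Both distributions are close to uniform, making this a harder comparison.

H(A) = 1.9795 bits
H(B) = 1.9995 bits

The distribution closer to uniform has higher entropy.
Answer: B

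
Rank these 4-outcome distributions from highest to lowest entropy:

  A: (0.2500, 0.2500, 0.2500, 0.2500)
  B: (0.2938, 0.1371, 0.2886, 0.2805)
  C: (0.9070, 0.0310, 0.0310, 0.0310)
A > B > C

Key insight: Entropy is maximized by uniform distributions and minimized by concentrated distributions.

- Uniform distributions have maximum entropy log₂(4) = 2.0000 bits
- The more "peaked" or concentrated a distribution, the lower its entropy

Entropies:
  H(A) = 2.0000 bits
  H(B) = 1.9440 bits
  H(C) = 0.5938 bits

Ranking: A > B > C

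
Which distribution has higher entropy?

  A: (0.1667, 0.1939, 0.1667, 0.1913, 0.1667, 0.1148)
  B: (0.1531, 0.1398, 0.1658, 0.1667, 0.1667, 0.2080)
B

Both distributions are close to uniform, making this a harder comparison.

H(A) = 2.5663 bits
H(B) = 2.5740 bits

The distribution closer to uniform has higher entropy.
Answer: B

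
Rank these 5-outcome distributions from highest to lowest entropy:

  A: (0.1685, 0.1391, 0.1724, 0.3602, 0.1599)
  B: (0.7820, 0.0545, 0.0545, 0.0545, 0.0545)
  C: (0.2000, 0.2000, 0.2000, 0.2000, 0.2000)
C > A > B

Key insight: Entropy is maximized by uniform distributions and minimized by concentrated distributions.

- Uniform distributions have maximum entropy log₂(5) = 2.3219 bits
- The more "peaked" or concentrated a distribution, the lower its entropy

Entropies:
  H(A) = 2.2194 bits
  H(B) = 1.1925 bits
  H(C) = 2.3219 bits

Ranking: C > A > B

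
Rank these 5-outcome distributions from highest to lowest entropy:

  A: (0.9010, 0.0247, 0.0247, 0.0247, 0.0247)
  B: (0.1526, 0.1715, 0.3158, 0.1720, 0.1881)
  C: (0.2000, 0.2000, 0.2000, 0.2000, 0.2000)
C > B > A

Key insight: Entropy is maximized by uniform distributions and minimized by concentrated distributions.

- Uniform distributions have maximum entropy log₂(5) = 2.3219 bits
- The more "peaked" or concentrated a distribution, the lower its entropy

Entropies:
  H(A) = 0.6638 bits
  H(B) = 2.2654 bits
  H(C) = 2.3219 bits

Ranking: C > B > A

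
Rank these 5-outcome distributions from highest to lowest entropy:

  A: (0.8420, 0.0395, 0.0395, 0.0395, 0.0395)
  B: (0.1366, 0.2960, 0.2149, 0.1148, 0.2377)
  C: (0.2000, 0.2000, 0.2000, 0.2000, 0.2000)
C > B > A

Key insight: Entropy is maximized by uniform distributions and minimized by concentrated distributions.

- Uniform distributions have maximum entropy log₂(5) = 2.3219 bits
- The more "peaked" or concentrated a distribution, the lower its entropy

Entropies:
  H(A) = 0.9455 bits
  H(B) = 2.2401 bits
  H(C) = 2.3219 bits

Ranking: C > B > A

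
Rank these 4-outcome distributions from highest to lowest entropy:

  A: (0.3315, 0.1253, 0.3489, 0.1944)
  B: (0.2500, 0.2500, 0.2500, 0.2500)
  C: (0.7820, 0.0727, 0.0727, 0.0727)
B > A > C

Key insight: Entropy is maximized by uniform distributions and minimized by concentrated distributions.

- Uniform distributions have maximum entropy log₂(4) = 2.0000 bits
- The more "peaked" or concentrated a distribution, the lower its entropy

Entropies:
  H(A) = 1.8928 bits
  H(B) = 2.0000 bits
  H(C) = 1.1020 bits

Ranking: B > A > C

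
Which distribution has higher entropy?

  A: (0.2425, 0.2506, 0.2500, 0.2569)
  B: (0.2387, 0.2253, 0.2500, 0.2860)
A

Both distributions are close to uniform, making this a harder comparison.

H(A) = 1.9997 bits
H(B) = 1.9942 bits

The distribution closer to uniform has higher entropy.
Answer: A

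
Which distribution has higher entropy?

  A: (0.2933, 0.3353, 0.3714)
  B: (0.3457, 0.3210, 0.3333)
B

Both distributions are close to uniform, making this a harder comparison.

H(A) = 1.5783 bits
H(B) = 1.5843 bits

The distribution closer to uniform has higher entropy.
Answer: B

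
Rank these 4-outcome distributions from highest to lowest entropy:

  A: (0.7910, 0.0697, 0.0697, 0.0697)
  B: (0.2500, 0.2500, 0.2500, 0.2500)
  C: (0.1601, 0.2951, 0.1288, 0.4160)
B > C > A

Key insight: Entropy is maximized by uniform distributions and minimized by concentrated distributions.

- Uniform distributions have maximum entropy log₂(4) = 2.0000 bits
- The more "peaked" or concentrated a distribution, the lower its entropy

Entropies:
  H(A) = 1.0708 bits
  H(B) = 2.0000 bits
  H(C) = 1.8499 bits

Ranking: B > C > A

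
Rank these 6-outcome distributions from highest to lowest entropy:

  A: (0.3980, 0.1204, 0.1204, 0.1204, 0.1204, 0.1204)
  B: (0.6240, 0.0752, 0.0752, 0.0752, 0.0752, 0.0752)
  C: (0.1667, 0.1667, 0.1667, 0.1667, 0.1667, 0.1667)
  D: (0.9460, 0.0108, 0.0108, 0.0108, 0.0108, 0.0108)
C > A > B > D

Key insight: Entropy is maximized by uniform distributions and minimized by concentrated distributions.

Entropies:
  H(A) = 2.3676 bits
  H(B) = 1.8282 bits
  H(C) = 2.5850 bits
  H(D) = 0.4285 bits

Ranking: C > A > B > D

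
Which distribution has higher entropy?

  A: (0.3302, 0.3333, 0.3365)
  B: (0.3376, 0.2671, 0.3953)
A

Both distributions are close to uniform, making this a harder comparison.

H(A) = 1.5849 bits
H(B) = 1.5669 bits

The distribution closer to uniform has higher entropy.
Answer: A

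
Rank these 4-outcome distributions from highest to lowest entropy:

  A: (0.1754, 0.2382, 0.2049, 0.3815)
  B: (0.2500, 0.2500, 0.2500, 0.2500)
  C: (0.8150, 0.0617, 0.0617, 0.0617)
B > A > C

Key insight: Entropy is maximized by uniform distributions and minimized by concentrated distributions.

- Uniform distributions have maximum entropy log₂(4) = 2.0000 bits
- The more "peaked" or concentrated a distribution, the lower its entropy

Entropies:
  H(A) = 1.9325 bits
  H(B) = 2.0000 bits
  H(C) = 0.9841 bits

Ranking: B > A > C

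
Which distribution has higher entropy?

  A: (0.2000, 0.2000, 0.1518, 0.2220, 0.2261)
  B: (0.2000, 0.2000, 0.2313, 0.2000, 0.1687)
B

Both distributions are close to uniform, making this a harder comparison.

H(A) = 2.3087 bits
H(B) = 2.3148 bits

The distribution closer to uniform has higher entropy.
Answer: B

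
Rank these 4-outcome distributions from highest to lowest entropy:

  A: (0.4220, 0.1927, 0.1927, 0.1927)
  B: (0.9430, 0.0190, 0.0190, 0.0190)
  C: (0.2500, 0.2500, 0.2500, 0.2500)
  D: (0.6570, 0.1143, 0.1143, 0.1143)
C > A > D > B

Key insight: Entropy is maximized by uniform distributions and minimized by concentrated distributions.

Entropies:
  H(A) = 1.8985 bits
  H(B) = 0.4058 bits
  H(C) = 2.0000 bits
  H(D) = 1.4713 bits

Ranking: C > A > D > B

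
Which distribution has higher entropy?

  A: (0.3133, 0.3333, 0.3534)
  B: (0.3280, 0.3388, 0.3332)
B

Both distributions are close to uniform, making this a harder comparison.

H(A) = 1.5832 bits
H(B) = 1.5848 bits

The distribution closer to uniform has higher entropy.
Answer: B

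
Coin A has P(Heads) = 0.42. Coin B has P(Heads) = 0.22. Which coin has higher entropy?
A

For binary distributions, entropy is maximized at p=0.5 and decreases as p moves toward 0 or 1.

H(A) = H(0.42) = 0.9815 bits
H(B) = H(0.22) = 0.7602 bits

Distribution A (p=0.42) is closer to uniform (p=0.5), so it has higher entropy.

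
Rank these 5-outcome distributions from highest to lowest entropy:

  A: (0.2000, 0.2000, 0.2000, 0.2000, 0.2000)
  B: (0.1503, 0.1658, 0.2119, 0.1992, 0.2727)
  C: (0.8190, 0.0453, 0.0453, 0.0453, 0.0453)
A > B > C

Key insight: Entropy is maximized by uniform distributions and minimized by concentrated distributions.

- Uniform distributions have maximum entropy log₂(5) = 2.3219 bits
- The more "peaked" or concentrated a distribution, the lower its entropy

Entropies:
  H(A) = 2.3219 bits
  H(B) = 2.2901 bits
  H(C) = 1.0443 bits

Ranking: A > B > C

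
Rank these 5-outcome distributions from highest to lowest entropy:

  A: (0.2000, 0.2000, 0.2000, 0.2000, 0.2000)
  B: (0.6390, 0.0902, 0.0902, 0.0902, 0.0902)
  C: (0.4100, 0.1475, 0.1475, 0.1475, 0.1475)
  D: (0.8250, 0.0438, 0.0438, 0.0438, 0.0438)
A > C > B > D

Key insight: Entropy is maximized by uniform distributions and minimized by concentrated distributions.

Entropies:
  H(A) = 2.3219 bits
  H(B) = 1.6655 bits
  H(C) = 2.1565 bits
  H(D) = 1.0190 bits

Ranking: A > C > B > D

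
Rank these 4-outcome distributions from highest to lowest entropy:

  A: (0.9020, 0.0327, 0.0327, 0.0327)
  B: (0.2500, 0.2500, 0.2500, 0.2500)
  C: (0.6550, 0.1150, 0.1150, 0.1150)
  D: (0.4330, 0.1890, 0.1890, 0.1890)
B > D > C > A

Key insight: Entropy is maximized by uniform distributions and minimized by concentrated distributions.

Entropies:
  H(A) = 0.6179 bits
  H(B) = 2.0000 bits
  H(C) = 1.4763 bits
  H(D) = 1.8857 bits

Ranking: B > D > C > A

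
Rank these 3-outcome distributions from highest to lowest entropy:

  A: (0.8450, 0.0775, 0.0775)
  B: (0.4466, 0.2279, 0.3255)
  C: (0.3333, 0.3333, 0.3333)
C > B > A

Key insight: Entropy is maximized by uniform distributions and minimized by concentrated distributions.

- Uniform distributions have maximum entropy log₂(3) = 1.5850 bits
- The more "peaked" or concentrated a distribution, the lower its entropy

Entropies:
  H(A) = 0.7772 bits
  H(B) = 1.5326 bits
  H(C) = 1.5850 bits

Ranking: C > B > A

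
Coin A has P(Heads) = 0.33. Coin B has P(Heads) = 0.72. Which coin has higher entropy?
A

For binary distributions, entropy is maximized at p=0.5 and decreases as p moves toward 0 or 1.

H(A) = H(0.33) = 0.9149 bits
H(B) = H(0.72) = 0.8555 bits

Distribution A (p=0.33) is closer to uniform (p=0.5), so it has higher entropy.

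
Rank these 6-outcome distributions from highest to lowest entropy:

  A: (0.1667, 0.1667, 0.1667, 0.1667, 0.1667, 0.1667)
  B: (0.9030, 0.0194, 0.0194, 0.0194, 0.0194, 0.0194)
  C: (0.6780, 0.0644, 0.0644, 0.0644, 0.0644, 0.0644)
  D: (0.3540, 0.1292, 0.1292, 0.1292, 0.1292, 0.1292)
A > D > C > B

Key insight: Entropy is maximized by uniform distributions and minimized by concentrated distributions.

Entropies:
  H(A) = 2.5850 bits
  H(B) = 0.6846 bits
  H(C) = 1.6542 bits
  H(D) = 2.4376 bits

Ranking: A > D > C > B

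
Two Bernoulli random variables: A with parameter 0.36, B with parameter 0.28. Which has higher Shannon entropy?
A

For binary distributions, entropy is maximized at p=0.5 and decreases as p moves toward 0 or 1.

H(A) = H(0.36) = 0.9427 bits
H(B) = H(0.28) = 0.8555 bits

Distribution A (p=0.36) is closer to uniform (p=0.5), so it has higher entropy.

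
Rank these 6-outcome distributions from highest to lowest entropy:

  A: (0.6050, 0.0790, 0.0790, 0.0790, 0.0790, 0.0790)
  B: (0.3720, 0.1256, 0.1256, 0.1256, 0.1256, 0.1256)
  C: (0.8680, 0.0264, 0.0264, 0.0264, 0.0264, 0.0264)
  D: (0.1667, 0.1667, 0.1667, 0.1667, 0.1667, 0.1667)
D > B > A > C

Key insight: Entropy is maximized by uniform distributions and minimized by concentrated distributions.

Entropies:
  H(A) = 1.8851 bits
  H(B) = 2.4104 bits
  H(C) = 0.8694 bits
  H(D) = 2.5850 bits

Ranking: D > B > A > C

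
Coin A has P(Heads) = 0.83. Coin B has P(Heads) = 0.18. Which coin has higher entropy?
B

For binary distributions, entropy is maximized at p=0.5 and decreases as p moves toward 0 or 1.

H(A) = H(0.83) = 0.6577 bits
H(B) = H(0.18) = 0.6801 bits

Distribution B (p=0.18) is closer to uniform (p=0.5), so it has higher entropy.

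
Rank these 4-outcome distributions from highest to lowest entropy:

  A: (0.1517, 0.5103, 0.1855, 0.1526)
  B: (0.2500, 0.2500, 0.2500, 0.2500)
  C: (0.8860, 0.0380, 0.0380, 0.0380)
B > A > C

Key insight: Entropy is maximized by uniform distributions and minimized by concentrated distributions.

- Uniform distributions have maximum entropy log₂(4) = 2.0000 bits
- The more "peaked" or concentrated a distribution, the lower its entropy

Entropies:
  H(A) = 1.7727 bits
  H(B) = 2.0000 bits
  H(C) = 0.6926 bits

Ranking: B > A > C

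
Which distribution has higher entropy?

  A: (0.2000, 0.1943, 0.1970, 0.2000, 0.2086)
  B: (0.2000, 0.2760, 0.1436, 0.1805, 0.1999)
A

Both distributions are close to uniform, making this a harder comparison.

H(A) = 2.3215 bits
H(B) = 2.2892 bits

The distribution closer to uniform has higher entropy.
Answer: A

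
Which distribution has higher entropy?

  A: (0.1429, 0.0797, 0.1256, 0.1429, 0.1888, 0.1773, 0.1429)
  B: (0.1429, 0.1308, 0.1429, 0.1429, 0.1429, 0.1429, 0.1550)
B

Both distributions are close to uniform, making this a harder comparison.

H(A) = 2.7665 bits
H(B) = 2.8059 bits

The distribution closer to uniform has higher entropy.
Answer: B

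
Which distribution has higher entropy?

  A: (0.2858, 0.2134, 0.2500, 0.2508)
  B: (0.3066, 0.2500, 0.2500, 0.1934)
A

Both distributions are close to uniform, making this a harder comparison.

H(A) = 1.9924 bits
H(B) = 1.9813 bits

The distribution closer to uniform has higher entropy.
Answer: A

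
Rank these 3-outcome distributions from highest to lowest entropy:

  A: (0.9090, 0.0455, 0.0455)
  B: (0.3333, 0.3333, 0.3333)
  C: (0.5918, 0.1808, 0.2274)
B > C > A

Key insight: Entropy is maximized by uniform distributions and minimized by concentrated distributions.

- Uniform distributions have maximum entropy log₂(3) = 1.5850 bits
- The more "peaked" or concentrated a distribution, the lower its entropy

Entropies:
  H(A) = 0.5308 bits
  H(B) = 1.5850 bits
  H(C) = 1.3799 bits

Ranking: B > C > A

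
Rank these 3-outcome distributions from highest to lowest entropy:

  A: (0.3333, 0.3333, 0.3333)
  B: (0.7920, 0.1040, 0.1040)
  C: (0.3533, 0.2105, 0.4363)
A > C > B

Key insight: Entropy is maximized by uniform distributions and minimized by concentrated distributions.

- Uniform distributions have maximum entropy log₂(3) = 1.5850 bits
- The more "peaked" or concentrated a distribution, the lower its entropy

Entropies:
  H(A) = 1.5850 bits
  H(B) = 0.9456 bits
  H(C) = 1.5256 bits

Ranking: A > C > B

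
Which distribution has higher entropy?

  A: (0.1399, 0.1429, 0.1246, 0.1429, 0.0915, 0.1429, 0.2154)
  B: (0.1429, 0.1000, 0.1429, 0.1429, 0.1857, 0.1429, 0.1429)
B

Both distributions are close to uniform, making this a harder comparison.

H(A) = 2.7673 bits
H(B) = 2.7885 bits

The distribution closer to uniform has higher entropy.
Answer: B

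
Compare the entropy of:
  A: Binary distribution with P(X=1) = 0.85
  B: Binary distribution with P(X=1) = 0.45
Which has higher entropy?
B

For binary distributions, entropy is maximized at p=0.5 and decreases as p moves toward 0 or 1.

H(A) = H(0.85) = 0.6098 bits
H(B) = H(0.45) = 0.9928 bits

Distribution B (p=0.45) is closer to uniform (p=0.5), so it has higher entropy.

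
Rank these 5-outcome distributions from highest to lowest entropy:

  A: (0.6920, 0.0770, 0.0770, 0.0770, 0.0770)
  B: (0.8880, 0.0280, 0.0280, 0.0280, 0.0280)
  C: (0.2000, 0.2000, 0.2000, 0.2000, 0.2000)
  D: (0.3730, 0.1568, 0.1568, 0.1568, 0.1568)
C > D > A > B

Key insight: Entropy is maximized by uniform distributions and minimized by concentrated distributions.

Entropies:
  H(A) = 1.5069 bits
  H(B) = 0.7299 bits
  H(C) = 2.3219 bits
  H(D) = 2.2069 bits

Ranking: C > D > A > B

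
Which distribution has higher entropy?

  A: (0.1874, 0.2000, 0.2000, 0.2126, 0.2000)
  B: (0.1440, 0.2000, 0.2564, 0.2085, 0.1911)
A

Both distributions are close to uniform, making this a harder comparison.

H(A) = 2.3208 bits
H(B) = 2.2983 bits

The distribution closer to uniform has higher entropy.
Answer: A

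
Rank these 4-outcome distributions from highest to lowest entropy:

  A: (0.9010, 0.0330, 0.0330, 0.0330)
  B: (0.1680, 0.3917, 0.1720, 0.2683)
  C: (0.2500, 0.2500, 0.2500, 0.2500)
C > B > A

Key insight: Entropy is maximized by uniform distributions and minimized by concentrated distributions.

- Uniform distributions have maximum entropy log₂(4) = 2.0000 bits
- The more "peaked" or concentrated a distribution, the lower its entropy

Entropies:
  H(A) = 0.6227 bits
  H(B) = 1.9080 bits
  H(C) = 2.0000 bits

Ranking: C > B > A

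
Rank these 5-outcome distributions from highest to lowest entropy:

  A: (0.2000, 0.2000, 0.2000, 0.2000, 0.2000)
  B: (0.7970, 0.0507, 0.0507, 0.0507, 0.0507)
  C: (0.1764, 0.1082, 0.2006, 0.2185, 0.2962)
A > C > B

Key insight: Entropy is maximized by uniform distributions and minimized by concentrated distributions.

- Uniform distributions have maximum entropy log₂(5) = 2.3219 bits
- The more "peaked" or concentrated a distribution, the lower its entropy

Entropies:
  H(A) = 2.3219 bits
  H(B) = 1.1339 bits
  H(C) = 2.2531 bits

Ranking: A > C > B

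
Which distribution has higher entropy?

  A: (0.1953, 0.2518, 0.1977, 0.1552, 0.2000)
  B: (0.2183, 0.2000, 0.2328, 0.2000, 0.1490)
B

Both distributions are close to uniform, making this a harder comparison.

H(A) = 2.3051 bits
H(B) = 2.3068 bits

The distribution closer to uniform has higher entropy.
Answer: B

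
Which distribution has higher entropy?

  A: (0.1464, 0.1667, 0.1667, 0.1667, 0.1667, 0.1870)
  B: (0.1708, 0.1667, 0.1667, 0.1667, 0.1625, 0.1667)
B

Both distributions are close to uniform, making this a harder comparison.

H(A) = 2.5814 bits
H(B) = 2.5848 bits

The distribution closer to uniform has higher entropy.
Answer: B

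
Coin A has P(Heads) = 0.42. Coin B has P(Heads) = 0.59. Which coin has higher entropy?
A

For binary distributions, entropy is maximized at p=0.5 and decreases as p moves toward 0 or 1.

H(A) = H(0.42) = 0.9815 bits
H(B) = H(0.59) = 0.9765 bits

Distribution A (p=0.42) is closer to uniform (p=0.5), so it has higher entropy.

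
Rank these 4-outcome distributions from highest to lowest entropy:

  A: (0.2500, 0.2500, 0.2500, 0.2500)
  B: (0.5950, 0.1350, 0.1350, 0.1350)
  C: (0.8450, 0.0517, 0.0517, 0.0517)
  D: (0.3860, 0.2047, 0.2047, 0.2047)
A > D > B > C

Key insight: Entropy is maximized by uniform distributions and minimized by concentrated distributions.

Entropies:
  H(A) = 2.0000 bits
  H(B) = 1.6157 bits
  H(C) = 0.8679 bits
  H(D) = 1.9353 bits

Ranking: A > D > B > C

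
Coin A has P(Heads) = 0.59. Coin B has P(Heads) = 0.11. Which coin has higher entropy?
A

For binary distributions, entropy is maximized at p=0.5 and decreases as p moves toward 0 or 1.

H(A) = H(0.59) = 0.9765 bits
H(B) = H(0.11) = 0.4999 bits

Distribution A (p=0.59) is closer to uniform (p=0.5), so it has higher entropy.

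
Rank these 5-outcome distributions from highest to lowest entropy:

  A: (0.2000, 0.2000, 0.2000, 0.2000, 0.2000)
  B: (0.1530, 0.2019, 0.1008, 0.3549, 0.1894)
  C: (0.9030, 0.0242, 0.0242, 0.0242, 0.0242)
A > B > C

Key insight: Entropy is maximized by uniform distributions and minimized by concentrated distributions.

- Uniform distributions have maximum entropy log₂(5) = 2.3219 bits
- The more "peaked" or concentrated a distribution, the lower its entropy

Entropies:
  H(A) = 2.3219 bits
  H(B) = 2.1991 bits
  H(C) = 0.6534 bits

Ranking: A > B > C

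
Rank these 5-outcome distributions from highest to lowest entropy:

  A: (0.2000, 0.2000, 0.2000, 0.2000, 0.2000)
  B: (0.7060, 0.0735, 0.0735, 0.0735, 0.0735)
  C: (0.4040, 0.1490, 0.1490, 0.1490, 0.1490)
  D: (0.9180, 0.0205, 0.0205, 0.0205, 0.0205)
A > C > B > D

Key insight: Entropy is maximized by uniform distributions and minimized by concentrated distributions.

Entropies:
  H(A) = 2.3219 bits
  H(B) = 1.4618 bits
  H(C) = 2.1652 bits
  H(D) = 0.5732 bits

Ranking: A > C > B > D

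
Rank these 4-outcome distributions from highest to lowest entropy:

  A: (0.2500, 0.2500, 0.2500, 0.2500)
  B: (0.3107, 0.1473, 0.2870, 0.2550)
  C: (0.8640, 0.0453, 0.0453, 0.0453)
A > B > C

Key insight: Entropy is maximized by uniform distributions and minimized by concentrated distributions.

- Uniform distributions have maximum entropy log₂(4) = 2.0000 bits
- The more "peaked" or concentrated a distribution, the lower its entropy

Entropies:
  H(A) = 2.0000 bits
  H(B) = 1.9505 bits
  H(C) = 0.7892 bits

Ranking: A > B > C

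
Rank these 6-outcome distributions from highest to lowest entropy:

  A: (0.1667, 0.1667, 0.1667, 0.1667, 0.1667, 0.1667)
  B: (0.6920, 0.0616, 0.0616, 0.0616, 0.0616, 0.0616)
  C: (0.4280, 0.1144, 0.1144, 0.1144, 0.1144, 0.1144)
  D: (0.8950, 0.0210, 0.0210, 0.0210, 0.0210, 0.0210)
A > C > B > D

Key insight: Entropy is maximized by uniform distributions and minimized by concentrated distributions.

Entropies:
  H(A) = 2.5850 bits
  H(B) = 1.6060 bits
  H(C) = 2.3131 bits
  H(D) = 0.7285 bits

Ranking: A > C > B > D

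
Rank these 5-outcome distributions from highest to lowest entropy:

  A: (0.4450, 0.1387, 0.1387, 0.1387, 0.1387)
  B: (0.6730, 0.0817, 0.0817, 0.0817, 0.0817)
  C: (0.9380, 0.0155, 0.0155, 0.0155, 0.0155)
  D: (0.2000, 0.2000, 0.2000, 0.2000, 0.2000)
D > A > B > C

Key insight: Entropy is maximized by uniform distributions and minimized by concentrated distributions.

Entropies:
  H(A) = 2.1013 bits
  H(B) = 1.5658 bits
  H(C) = 0.4593 bits
  H(D) = 2.3219 bits

Ranking: D > A > B > C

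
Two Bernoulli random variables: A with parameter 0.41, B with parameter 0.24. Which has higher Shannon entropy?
A

For binary distributions, entropy is maximized at p=0.5 and decreases as p moves toward 0 or 1.

H(A) = H(0.41) = 0.9765 bits
H(B) = H(0.24) = 0.7950 bits

Distribution A (p=0.41) is closer to uniform (p=0.5), so it has higher entropy.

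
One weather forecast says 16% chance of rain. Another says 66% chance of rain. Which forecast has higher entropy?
66% forecast

Treat each forecast as a Bernoulli distribution. Binary entropy is maximized at p=0.5 and falls off symmetrically toward 0 or 1. The 66% forecast is closer to 50%, so it is more uncertain. H(16%) ≈ 0.634 bits, H(66%) ≈ 0.925 bits.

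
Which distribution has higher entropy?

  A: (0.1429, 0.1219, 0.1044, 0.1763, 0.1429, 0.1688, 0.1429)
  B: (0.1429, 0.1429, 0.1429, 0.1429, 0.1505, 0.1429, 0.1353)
B

Both distributions are close to uniform, making this a harder comparison.

H(A) = 2.7883 bits
H(B) = 2.8068 bits

The distribution closer to uniform has higher entropy.
Answer: B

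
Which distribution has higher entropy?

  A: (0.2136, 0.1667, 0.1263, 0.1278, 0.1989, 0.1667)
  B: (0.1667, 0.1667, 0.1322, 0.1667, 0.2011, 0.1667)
B

Both distributions are close to uniform, making this a harder comparison.

H(A) = 2.5572 bits
H(B) = 2.5746 bits

The distribution closer to uniform has higher entropy.
Answer: B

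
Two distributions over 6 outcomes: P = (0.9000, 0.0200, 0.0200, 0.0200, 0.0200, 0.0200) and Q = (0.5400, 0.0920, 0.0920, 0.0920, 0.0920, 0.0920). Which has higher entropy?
Q

P is highly concentrated on one outcome (90%), making it nearly deterministic. Q spreads its mass more evenly (max 54%). The more spread-out distribution has higher entropy: H(P) ≈ 0.701 bits, H(Q) ≈ 2.063 bits.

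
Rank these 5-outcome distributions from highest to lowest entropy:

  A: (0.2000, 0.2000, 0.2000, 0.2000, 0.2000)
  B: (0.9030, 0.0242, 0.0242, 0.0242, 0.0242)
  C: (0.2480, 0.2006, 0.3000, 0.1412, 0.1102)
A > C > B

Key insight: Entropy is maximized by uniform distributions and minimized by concentrated distributions.

- Uniform distributions have maximum entropy log₂(5) = 2.3219 bits
- The more "peaked" or concentrated a distribution, the lower its entropy

Entropies:
  H(A) = 2.3219 bits
  H(B) = 0.6534 bits
  H(C) = 2.2343 bits

Ranking: A > C > B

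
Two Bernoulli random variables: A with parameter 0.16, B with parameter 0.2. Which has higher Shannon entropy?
B

For binary distributions, entropy is maximized at p=0.5 and decreases as p moves toward 0 or 1.

H(A) = H(0.16) = 0.6343 bits
H(B) = H(0.2) = 0.7219 bits

Distribution B (p=0.2) is closer to uniform (p=0.5), so it has higher entropy.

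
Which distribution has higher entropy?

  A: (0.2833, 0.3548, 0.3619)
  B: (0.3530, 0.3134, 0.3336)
B

Both distributions are close to uniform, making this a harder comparison.

H(A) = 1.5766 bits
H(B) = 1.5833 bits

The distribution closer to uniform has higher entropy.
Answer: B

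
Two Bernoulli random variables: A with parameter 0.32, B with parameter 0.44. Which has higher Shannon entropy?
B

For binary distributions, entropy is maximized at p=0.5 and decreases as p moves toward 0 or 1.

H(A) = H(0.32) = 0.9044 bits
H(B) = H(0.44) = 0.9896 bits

Distribution B (p=0.44) is closer to uniform (p=0.5), so it has higher entropy.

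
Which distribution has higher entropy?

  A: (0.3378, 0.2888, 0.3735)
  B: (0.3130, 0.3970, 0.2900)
A

Both distributions are close to uniform, making this a harder comparison.

H(A) = 1.5771 bits
H(B) = 1.5715 bits

The distribution closer to uniform has higher entropy.
Answer: A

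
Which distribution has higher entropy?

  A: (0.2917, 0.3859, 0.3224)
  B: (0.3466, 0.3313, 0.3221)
B

Both distributions are close to uniform, making this a harder comparison.

H(A) = 1.5751 bits
H(B) = 1.5843 bits

The distribution closer to uniform has higher entropy.
Answer: B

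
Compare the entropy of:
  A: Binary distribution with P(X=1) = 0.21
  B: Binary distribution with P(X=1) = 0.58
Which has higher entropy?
B

For binary distributions, entropy is maximized at p=0.5 and decreases as p moves toward 0 or 1.

H(A) = H(0.21) = 0.7415 bits
H(B) = H(0.58) = 0.9815 bits

Distribution B (p=0.58) is closer to uniform (p=0.5), so it has higher entropy.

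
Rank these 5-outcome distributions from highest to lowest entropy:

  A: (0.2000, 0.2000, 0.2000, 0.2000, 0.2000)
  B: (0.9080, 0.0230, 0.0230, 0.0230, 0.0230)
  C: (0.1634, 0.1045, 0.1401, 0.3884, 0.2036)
A > C > B

Key insight: Entropy is maximized by uniform distributions and minimized by concentrated distributions.

- Uniform distributions have maximum entropy log₂(5) = 2.3219 bits
- The more "peaked" or concentrated a distribution, the lower its entropy

Entropies:
  H(A) = 2.3219 bits
  H(B) = 0.6271 bits
  H(C) = 2.1622 bits

Ranking: A > C > B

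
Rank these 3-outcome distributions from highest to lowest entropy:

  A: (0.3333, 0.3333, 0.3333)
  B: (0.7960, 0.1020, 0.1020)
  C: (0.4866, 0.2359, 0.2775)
A > C > B

Key insight: Entropy is maximized by uniform distributions and minimized by concentrated distributions.

- Uniform distributions have maximum entropy log₂(3) = 1.5850 bits
- The more "peaked" or concentrated a distribution, the lower its entropy

Entropies:
  H(A) = 1.5850 bits
  H(B) = 0.9339 bits
  H(C) = 1.5105 bits

Ranking: A > C > B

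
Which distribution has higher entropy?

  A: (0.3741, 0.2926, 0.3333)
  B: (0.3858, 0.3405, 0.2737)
A

Both distributions are close to uniform, making this a harder comparison.

H(A) = 1.5778 bits
H(B) = 1.5710 bits

The distribution closer to uniform has higher entropy.
Answer: A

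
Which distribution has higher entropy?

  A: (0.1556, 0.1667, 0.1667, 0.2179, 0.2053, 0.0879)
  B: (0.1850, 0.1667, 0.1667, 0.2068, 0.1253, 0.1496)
B

Both distributions are close to uniform, making this a harder comparison.

H(A) = 2.5356 bits
H(B) = 2.5677 bits

The distribution closer to uniform has higher entropy.
Answer: B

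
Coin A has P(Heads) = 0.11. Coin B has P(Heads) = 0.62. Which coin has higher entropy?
B

For binary distributions, entropy is maximized at p=0.5 and decreases as p moves toward 0 or 1.

H(A) = H(0.11) = 0.4999 bits
H(B) = H(0.62) = 0.9580 bits

Distribution B (p=0.62) is closer to uniform (p=0.5), so it has higher entropy.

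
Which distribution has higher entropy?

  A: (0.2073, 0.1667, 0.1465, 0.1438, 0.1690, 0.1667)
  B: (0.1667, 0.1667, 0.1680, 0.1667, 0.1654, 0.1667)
B

Both distributions are close to uniform, making this a harder comparison.

H(A) = 2.5741 bits
H(B) = 2.5849 bits

The distribution closer to uniform has higher entropy.
Answer: B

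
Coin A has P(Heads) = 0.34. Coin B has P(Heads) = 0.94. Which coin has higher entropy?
A

For binary distributions, entropy is maximized at p=0.5 and decreases as p moves toward 0 or 1.

H(A) = H(0.34) = 0.9248 bits
H(B) = H(0.94) = 0.3274 bits

Distribution A (p=0.34) is closer to uniform (p=0.5), so it has higher entropy.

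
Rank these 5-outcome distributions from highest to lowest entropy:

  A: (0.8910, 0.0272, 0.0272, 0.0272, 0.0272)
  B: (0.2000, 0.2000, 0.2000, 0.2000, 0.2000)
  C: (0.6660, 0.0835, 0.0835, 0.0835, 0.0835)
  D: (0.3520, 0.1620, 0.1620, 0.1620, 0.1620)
B > D > C > A

Key insight: Entropy is maximized by uniform distributions and minimized by concentrated distributions.

Entropies:
  H(A) = 0.7149 bits
  H(B) = 2.3219 bits
  H(C) = 1.5870 bits
  H(D) = 2.2318 bits

Ranking: B > D > C > A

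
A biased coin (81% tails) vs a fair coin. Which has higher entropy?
Fair coin

The fair coin is uniform (p=0.5), maximizing binary entropy at 1 bit. The biased coin has H(0.81) ≈ 0.701 bits — its outcome is more predictable, so its entropy is lower.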